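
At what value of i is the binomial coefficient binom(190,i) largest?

95

C(190,i) is maximized at i = 190/2 = 95.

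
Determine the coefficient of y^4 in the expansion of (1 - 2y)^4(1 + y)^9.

46

Coefficient of y^4 = Σ_{j} C(4,j)·(-2)^j·C(9,4-j)·1^(4-j) for j from 0 to 4.
= 126 + (-672) + 864 + (-288) + 16 = 46.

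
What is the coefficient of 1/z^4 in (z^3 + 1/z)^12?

66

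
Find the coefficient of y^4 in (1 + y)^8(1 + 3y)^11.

Coefficient of y^4 = Σ_{j} C(8,j)·1^j·C(11,4-j)·3^(4-j) for j from 0 to 4.
= 26730 + 35640 + 13860 + 1848 + 70 = 78148.

78148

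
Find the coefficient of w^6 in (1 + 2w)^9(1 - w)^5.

Coefficient of w^6 = Σ_{j} C(9,j)·2^j·C(5,6-j)·(-1)^(6-j) for j from 1 to 6.
= (-18) + 720 + (-6720) + 20160 + (-20160) + 5376 = -642.

-642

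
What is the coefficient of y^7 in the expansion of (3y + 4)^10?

The general term is C(10,j)·(3y)^j·(4)^(10-j); the y^7 term has j = 7.
C(10,7) = 120.
Coefficient = C(10,7) · 3^7 · 4^3 = 120 · 2187 · 64 = 16796160.

16796160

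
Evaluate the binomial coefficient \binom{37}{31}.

2324784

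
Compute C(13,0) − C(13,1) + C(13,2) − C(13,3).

The partial alternating sum Σ_{k=0}^{3} (−1)^k C(13,k) = (−1)^3 C(12,3) = -220.

-220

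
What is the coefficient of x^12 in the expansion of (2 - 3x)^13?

The general term is C(13,j)·(2)^j·(-3x)^(13-j); the x^12 term has j = 1.
C(13,1) = 13.
Coefficient = C(13,1) · 2^1 · (-3)^12 = 13 · 2 · 531441 = 13817466.

13817466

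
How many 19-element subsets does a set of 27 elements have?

2220075

C(27,19) = C(27,8) by symmetry.
C(27,8) = (27·26·25·24·23·22·21·20) / 8! = 89513424000 / 40320 = 2220075.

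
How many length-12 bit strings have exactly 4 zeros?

495

Choose the 4 positions: C(12,4) = 495.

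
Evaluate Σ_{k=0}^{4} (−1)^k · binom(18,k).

2380

The partial alternating sum Σ_{k=0}^{4} (−1)^k C(18,k) = (−1)^4 C(17,4) = 2380.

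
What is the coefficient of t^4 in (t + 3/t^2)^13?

7722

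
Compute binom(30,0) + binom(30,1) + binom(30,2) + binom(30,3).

4526

1 + 30 + 435 + 4060 = 4526.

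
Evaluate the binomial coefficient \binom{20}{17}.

1140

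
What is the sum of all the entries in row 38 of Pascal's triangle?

Setting x = 1 in (1+x)^38 gives Σ C(38,k) = 2^38 = 274877906944.

274877906944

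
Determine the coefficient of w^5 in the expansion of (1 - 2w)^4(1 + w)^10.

Coefficient of w^5 = Σ_{j} C(4,j)·(-2)^j·C(10,5-j)·1^(5-j) for j from 0 to 4.
= 252 + (-1680) + 2880 + (-1440) + 160 = 172.

172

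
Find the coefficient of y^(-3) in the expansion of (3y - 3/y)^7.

General term: C(7,j)·(3y)^j·(-3/y)^(7-j), with y-exponent 1j − 1(7−j) = 2j − 7.
Set 2j − 7 = -3: j = 2.
C(7,2) = 21; 3^2 = 9; (-3)^5 = -243.
Coefficient = 21 · 9 · (-243) = -45927.

-45927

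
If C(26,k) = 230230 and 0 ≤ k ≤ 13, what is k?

C(26,k) increases on 0 ≤ k ≤ 13. C(26,5) = 65780 and C(26,6) = 230230, so k = 6.

6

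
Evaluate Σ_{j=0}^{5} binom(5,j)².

Σ C(5,j)² is the coefficient of x^5 in (1+x)^5(1+x)^5 = (1+x)^10, i.e. C(10,5) = 252.

252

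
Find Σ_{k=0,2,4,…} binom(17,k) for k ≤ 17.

65536

Even-k terms of row 17 sum to 2^16 = 65536.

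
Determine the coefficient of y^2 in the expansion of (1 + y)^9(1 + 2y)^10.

Coefficient of y^2 = Σ_{j} C(9,j)·1^j·C(10,2-j)·2^(2-j) for j from 0 to 2.
= 180 + 180 + 36 = 396.

396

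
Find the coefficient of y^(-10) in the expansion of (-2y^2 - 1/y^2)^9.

-144

General term: C(9,j)·(-2y^2)^j·(-1/y^2)^(9-j), with y-exponent 2j − 2(9−j) = 4j − 18.
Set 4j − 18 = -10: j = 2.
C(9,2) = 36; (-2)^2 = 4; (-1)^7 = -1.
Coefficient = 36 · 4 · (-1) = -144.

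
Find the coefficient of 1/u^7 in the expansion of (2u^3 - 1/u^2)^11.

General term: C(11,j)·(2u^3)^j·(-1/u^2)^(11-j), with u-exponent 3j − 2(11−j) = 5j − 22.
Set 5j − 22 = -7: j = 3.
C(11,3) = 165; 2^3 = 8; (-1)^8 = 1.
Coefficient = 165 · 8 · 1 = 1320.

1320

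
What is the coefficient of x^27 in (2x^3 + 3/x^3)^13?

General term: C(13,j)·(2x^3)^j·(3/x^3)^(13-j), with x-exponent 3j − 3(13−j) = 6j − 39.
Set 6j − 39 = 27: j = 11.
C(13,11) = 78; 2^11 = 2048; 3^2 = 9.
Coefficient = 78 · 2048 · 9 = 1437696.

1437696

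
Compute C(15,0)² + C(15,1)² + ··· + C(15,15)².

By Vandermonde's identity, Σ C(15,k)² = C(30,15) = 155117520.

155117520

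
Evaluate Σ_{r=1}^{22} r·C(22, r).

46137344

Differentiating (1+x)^22 and setting x=1: Σ r·C(22,r) = 22·2^21 = 46137344.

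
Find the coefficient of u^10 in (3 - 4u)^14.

85019590656

The general term is C(14,j)·(3)^j·(-4u)^(14-j); the u^10 term has j = 4.
C(14,4) = 1001.
Coefficient = C(14,4) · 3^4 · (-4)^10 = 1001 · 81 · 1048576 = 85019590656.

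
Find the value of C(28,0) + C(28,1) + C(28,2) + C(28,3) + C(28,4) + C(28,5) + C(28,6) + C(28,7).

1683218

1 + 28 + 378 + 3276 + 20475 + 98280 + 376740 + 1184040 = 1683218.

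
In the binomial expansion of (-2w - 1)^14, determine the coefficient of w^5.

64064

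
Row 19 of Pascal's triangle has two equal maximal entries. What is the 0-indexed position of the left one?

9

For odd n = 19, C(19,j) peaks at j = (n−1)/2 and (n+1)/2; the smaller is 9.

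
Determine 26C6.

C(26,6) = (26·25·24·23·22·21) / 6! = 165765600 / 720 = 230230.

230230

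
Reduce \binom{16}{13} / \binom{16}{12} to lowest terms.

4/13

C(n,k+1)/C(n,k) = (n−k)/(k+1) = (16−12)/(12+1) = 4/13.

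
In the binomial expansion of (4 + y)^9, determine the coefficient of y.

589824

The general term is C(9,j)·(4)^j·(y)^(9-j); the y^1 term has j = 8.
C(9,8) = 9.
Coefficient = C(9,8) · 4^8 = 9 · 65536 = 589824.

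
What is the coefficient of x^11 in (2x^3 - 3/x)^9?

326592

General term: C(9,j)·(2x^3)^j·(-3/x)^(9-j), with x-exponent 3j − 1(9−j) = 4j − 9.
Set 4j − 9 = 11: j = 5.
C(9,5) = 126; 2^5 = 32; (-3)^4 = 81.
Coefficient = 126 · 32 · 81 = 326592.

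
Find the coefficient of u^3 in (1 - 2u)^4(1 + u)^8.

-8

Coefficient of u^3 = Σ_{j} C(4,j)·(-2)^j·C(8,3-j)·1^(3-j) for j from 0 to 3.
= 56 + (-224) + 192 + (-32) = -8.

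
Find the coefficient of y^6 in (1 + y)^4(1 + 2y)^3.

Coefficient of y^6 = Σ_{j} C(4,j)·1^j·C(3,6-j)·2^(6-j) for j from 3 to 4.
= 32 + 12 = 44.

44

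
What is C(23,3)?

1771

C(23,3) = (23·22·21) / 3! = 10626 / 6 = 1771.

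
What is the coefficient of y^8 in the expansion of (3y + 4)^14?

80702189568

The general term is C(14,j)·(3y)^j·(4)^(14-j); the y^8 term has j = 8.
C(14,8) = 3003.
Coefficient = C(14,8) · 3^8 · 4^6 = 3003 · 6561 · 4096 = 80702189568.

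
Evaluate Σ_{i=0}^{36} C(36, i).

68719476736

Setting x = 1 in (1+x)^36 gives Σ C(36,i) = 2^36 = 68719476736.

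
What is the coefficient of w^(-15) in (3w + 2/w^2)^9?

6912

General term: C(9,j)·(3w)^j·(2/w^2)^(9-j), with w-exponent 1j − 2(9−j) = 3j − 18.
Set 3j − 18 = -15: j = 1.
C(9,1) = 9; 3^1 = 3; 2^8 = 256.
Coefficient = 9 · 3 · 256 = 6912.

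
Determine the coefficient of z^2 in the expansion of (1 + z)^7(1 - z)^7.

Coefficient of z^2 = Σ_{j} C(7,j)·1^j·C(7,2-j)·(-1)^(2-j) for j from 0 to 2.
= 21 + (-49) + 21 = -7.

-7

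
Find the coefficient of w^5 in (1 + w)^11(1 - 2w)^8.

-450

Coefficient of w^5 = Σ_{j} C(11,j)·1^j·C(8,5-j)·(-2)^(5-j) for j from 0 to 5.
= (-1792) + 12320 + (-24640) + 18480 + (-5280) + 462 = -450.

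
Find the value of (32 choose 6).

C(32,6) = (32·31·30·29·28·27) / 6! = 652458240 / 720 = 906192.

906192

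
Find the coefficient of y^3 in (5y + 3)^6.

67500

The general term is C(6,j)·(5y)^j·(3)^(6-j); the y^3 term has j = 3.
C(6,3) = 20.
Coefficient = C(6,3) · 5^3 · 3^3 = 20 · 125 · 27 = 67500.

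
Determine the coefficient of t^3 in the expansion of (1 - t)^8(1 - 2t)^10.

Coefficient of t^3 = Σ_{j} C(8,j)·(-1)^j·C(10,3-j)·(-2)^(3-j) for j from 0 to 3.
= (-960) + (-1440) + (-560) + (-56) = -3016.

-3016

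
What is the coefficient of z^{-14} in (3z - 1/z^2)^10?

General term: C(10,j)·(3z)^j·(-1/z^2)^(10-j), with z-exponent 1j − 2(10−j) = 3j − 20.
Set 3j − 20 = -14: j = 2.
C(10,2) = 45; 3^2 = 9; (-1)^8 = 1.
Coefficient = 45 · 9 · 1 = 405.

405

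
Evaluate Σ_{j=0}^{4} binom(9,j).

256

1 + 9 + 36 + 84 + 126 = 256.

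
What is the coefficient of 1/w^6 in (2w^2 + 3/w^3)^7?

22680

General term: C(7,j)·(2w^2)^j·(3/w^3)^(7-j), with w-exponent 2j − 3(7−j) = 5j − 21.
Set 5j − 21 = -6: j = 3.
C(7,3) = 35; 2^3 = 8; 3^4 = 81.
Coefficient = 35 · 8 · 81 = 22680.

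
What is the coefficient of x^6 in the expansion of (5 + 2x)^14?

The general term is C(14,j)·(5)^j·(2x)^(14-j); the x^6 term has j = 8.
C(14,8) = 3003.
Coefficient = C(14,8) · 5^8 · 2^6 = 3003 · 390625 · 64 = 75075000000.

75075000000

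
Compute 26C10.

C(26,10) = (26·25·24·23·22·21·20·19·18·17) / 10! = 19275223968000 / 3628800 = 5311735.

5311735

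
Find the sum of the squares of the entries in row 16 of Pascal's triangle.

By Vandermonde's identity, Σ C(16,i)² = C(32,16) = 601080390.

601080390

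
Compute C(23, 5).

C(23,5) = (23·22·21·20·19) / 5! = 4037880 / 120 = 33649.

33649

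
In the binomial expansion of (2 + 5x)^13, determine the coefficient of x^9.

22343750000

The general term is C(13,j)·(2)^j·(5x)^(13-j); the x^9 term has j = 4.
C(13,4) = 715.
Coefficient = C(13,4) · 2^4 · 5^9 = 715 · 16 · 1953125 = 22343750000.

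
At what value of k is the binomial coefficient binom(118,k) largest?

C(118,k) is maximized at k = 118/2 = 59.

59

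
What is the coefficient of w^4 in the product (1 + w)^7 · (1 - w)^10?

Coefficient of w^4 = Σ_{j} C(7,j)·1^j·C(10,4-j)·(-1)^(4-j) for j from 0 to 4.
= 210 + (-840) + 945 + (-350) + 35 = 0.

0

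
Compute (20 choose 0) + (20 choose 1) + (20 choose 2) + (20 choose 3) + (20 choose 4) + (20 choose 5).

1 + 20 + 190 + 1140 + 4845 + 15504 = 21700.

21700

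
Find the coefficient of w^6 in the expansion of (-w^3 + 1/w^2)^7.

General term: C(7,j)·(-w^3)^j·(1/w^2)^(7-j), with w-exponent 3j − 2(7−j) = 5j − 14.
Set 5j − 14 = 6: j = 4.
C(7,4) = 35; (-1)^4 = 1; 1^3 = 1.
Coefficient = 35 · 1 · 1 = 35.

35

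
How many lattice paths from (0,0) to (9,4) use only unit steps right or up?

715

Each path is a sequence of 13 steps with 9 rights: C(13,9) = 715.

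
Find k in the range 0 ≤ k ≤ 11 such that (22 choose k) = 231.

C(22,k) increases on 0 ≤ k ≤ 11. C(22,1) = 22 and C(22,2) = 231, so k = 2.

2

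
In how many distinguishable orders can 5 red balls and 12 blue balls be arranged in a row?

Choose positions for the red balls: C(17,5) = 6188.

6188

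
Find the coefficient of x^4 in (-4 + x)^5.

-20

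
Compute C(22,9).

C(22,9) = (22·21·20·19·18·17·16·15·14) / 9! = 180503769600 / 362880 = 497420.

497420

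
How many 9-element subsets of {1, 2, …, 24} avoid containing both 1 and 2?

1136960

All 9-subsets: C(24,9) = 1307504. Those containing both fixed elements: C(22,7) = 170544.
1307504 − 170544 = 1136960.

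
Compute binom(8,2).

28

C(8,2) = (8·7) / 2! = 56 / 2 = 28.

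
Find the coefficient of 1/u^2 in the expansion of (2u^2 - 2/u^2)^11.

946176

General term: C(11,j)·(2u^2)^j·(-2/u^2)^(11-j), with u-exponent 2j − 2(11−j) = 4j − 22.
Set 4j − 22 = -2: j = 5.
C(11,5) = 462; 2^5 = 32; (-2)^6 = 64.
Coefficient = 462 · 32 · 64 = 946176.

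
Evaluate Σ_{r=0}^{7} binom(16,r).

1 + 16 + 120 + 560 + 1820 + 4368 + 8008 + 11440 = 26333.

26333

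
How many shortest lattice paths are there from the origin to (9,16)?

Each path is a sequence of 25 steps with 9 rights: C(25,9) = 2042975.

2042975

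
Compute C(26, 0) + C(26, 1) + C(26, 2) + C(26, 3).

1 + 26 + 325 + 2600 = 2952.

2952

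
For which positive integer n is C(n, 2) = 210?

n(n−1)/2 = 210 ⇒ n(n−1) = 420. Since 21·20 = 420, n = 21.

21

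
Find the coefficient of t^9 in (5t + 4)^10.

The general term is C(10,j)·(5t)^j·(4)^(10-j); the t^9 term has j = 9.
C(10,9) = 10.
Coefficient = C(10,9) · 5^9 · 4^1 = 10 · 1953125 · 4 = 78125000.

78125000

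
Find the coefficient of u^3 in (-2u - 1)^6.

The general term is C(6,j)·(-2u)^j·(-1)^(6-j); the u^3 term has j = 3.
C(6,3) = 20.
Coefficient = C(6,3) · (-2)^3 · (-1)^3 = 20 · (-8) · (-1) = 160.

160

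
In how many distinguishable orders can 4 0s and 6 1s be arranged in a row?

Choose positions for the 0s: C(10,4) = 210.

210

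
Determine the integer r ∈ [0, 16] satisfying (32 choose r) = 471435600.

14

C(32,r) increases on 0 ≤ r ≤ 16. C(32,13) = 347373600 and C(32,14) = 471435600, so r = 14.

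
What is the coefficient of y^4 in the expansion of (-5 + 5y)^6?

234375

The general term is C(6,j)·(-5)^j·(5y)^(6-j); the y^4 term has j = 2.
C(6,2) = 15.
Coefficient = C(6,2) · (-5)^2 · 5^4 = 15 · 25 · 625 = 234375.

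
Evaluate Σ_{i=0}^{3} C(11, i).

232

1 + 11 + 55 + 165 = 232.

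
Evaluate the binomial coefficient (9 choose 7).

36

C(9,7) = C(9,2) by symmetry.
C(9,2) = (9·8) / 2! = 72 / 2 = 36.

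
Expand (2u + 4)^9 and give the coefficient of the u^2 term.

2359296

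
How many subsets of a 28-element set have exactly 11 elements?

21474180

Choose the 11 positions: C(28,11) = 21474180.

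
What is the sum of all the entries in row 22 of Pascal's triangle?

The entries of row 22 sum to 2^22 = 4194304.

4194304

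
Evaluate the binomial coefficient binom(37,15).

9364199760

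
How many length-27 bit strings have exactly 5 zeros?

80730

Choose the 5 positions: C(27,5) = 80730.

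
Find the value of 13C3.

C(13,3) = (13·12·11) / 3! = 1716 / 6 = 286.

286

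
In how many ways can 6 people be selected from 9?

This is C(9,6) = 84.

84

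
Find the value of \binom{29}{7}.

1560780

C(29,7) = (29·28·27·26·25·24·23) / 7! = 7866331200 / 5040 = 1560780.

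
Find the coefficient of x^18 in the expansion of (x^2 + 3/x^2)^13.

702

General term: C(13,j)·(x^2)^j·(3/x^2)^(13-j), with x-exponent 2j − 2(13−j) = 4j − 26.
Set 4j − 26 = 18: j = 11.
C(13,11) = 78; 1^11 = 1; 3^2 = 9.
Coefficient = 78 · 1 · 9 = 702.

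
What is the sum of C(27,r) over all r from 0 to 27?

The entries of row 27 sum to 2^27 = 134217728.

134217728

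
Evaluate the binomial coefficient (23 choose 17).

100947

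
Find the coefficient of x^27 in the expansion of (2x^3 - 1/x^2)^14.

General term: C(14,j)·(2x^3)^j·(-1/x^2)^(14-j), with x-exponent 3j − 2(14−j) = 5j − 28.
Set 5j − 28 = 27: j = 11.
C(14,11) = 364; 2^11 = 2048; (-1)^3 = -1.
Coefficient = 364 · 2048 · (-1) = -745472.

-745472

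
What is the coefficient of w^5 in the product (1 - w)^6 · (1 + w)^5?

-10

Coefficient of w^5 = Σ_{j} C(6,j)·(-1)^j·C(5,5-j)·1^(5-j) for j from 0 to 5.
= 1 + (-30) + 150 + (-200) + 75 + (-6) = -10.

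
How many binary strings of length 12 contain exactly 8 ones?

Choose the 8 positions: C(12,8) = 495.

495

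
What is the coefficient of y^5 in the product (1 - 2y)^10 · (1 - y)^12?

Coefficient of y^5 = Σ_{j} C(10,j)·(-2)^j·C(12,5-j)·(-1)^(5-j) for j from 0 to 5.
= (-792) + (-9900) + (-39600) + (-63360) + (-40320) + (-8064) = -162036.

-162036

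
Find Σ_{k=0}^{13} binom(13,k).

Setting x = 1 in (1+x)^13 gives Σ C(13,k) = 2^13 = 8192.

8192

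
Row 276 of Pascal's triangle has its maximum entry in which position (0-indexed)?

C(276,k) is maximized at k = 276/2 = 138.

138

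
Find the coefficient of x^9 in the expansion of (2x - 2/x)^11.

-22528

General term: C(11,j)·(2x)^j·(-2/x)^(11-j), with x-exponent 1j − 1(11−j) = 2j − 11.
Set 2j − 11 = 9: j = 10.
C(11,10) = 11; 2^10 = 1024; (-2)^1 = -2.
Coefficient = 11 · 1024 · (-2) = -22528.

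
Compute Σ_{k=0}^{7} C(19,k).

1 + 19 + 171 + 969 + 3876 + 11628 + 27132 + 50388 = 94184.

94184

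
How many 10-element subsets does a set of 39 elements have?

635745396

C(39,10) = (39·38·37·36·35·34·33·32·31·30) / 10! = 2306992893004800 / 3628800 = 635745396.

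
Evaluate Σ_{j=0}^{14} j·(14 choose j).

Since j·C(14,j) = 14·C(13,j−1), the sum is 14·2^13 = 14·8192 = 114688.

114688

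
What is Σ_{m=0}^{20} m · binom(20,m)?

Since m·C(20,m) = 20·C(19,m−1), the sum is 20·2^19 = 20·524288 = 10485760.

10485760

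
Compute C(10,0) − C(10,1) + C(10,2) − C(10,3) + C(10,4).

126

The partial alternating sum Σ_{k=0}^{4} (−1)^k C(10,k) = (−1)^4 C(9,4) = 126.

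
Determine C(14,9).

C(14,9) = C(14,5) by symmetry.
C(14,5) = (14·13·12·11·10) / 5! = 240240 / 120 = 2002.

2002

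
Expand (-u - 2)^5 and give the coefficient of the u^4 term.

The general term is C(5,j)·(-u)^j·(-2)^(5-j); the u^4 term has j = 4.
C(5,4) = 5.
Coefficient = C(5,4) · (-2)^1 = 5 · (-2) = -10.

-10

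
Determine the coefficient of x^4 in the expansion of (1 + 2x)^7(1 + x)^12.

Coefficient of x^4 = Σ_{j} C(7,j)·2^j·C(12,4-j)·1^(4-j) for j from 0 to 4.
= 495 + 3080 + 5544 + 3360 + 560 = 13039.

13039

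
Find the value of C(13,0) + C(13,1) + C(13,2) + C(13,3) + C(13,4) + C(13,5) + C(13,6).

4096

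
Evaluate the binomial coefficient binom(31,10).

C(31,10) = (31·30·29·28·27·26·25·24·23·22) / 10! = 160945136352000 / 3628800 = 44352165.

44352165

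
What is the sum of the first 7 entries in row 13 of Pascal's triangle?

4096

1 + 13 + 78 + 286 + 715 + 1287 + 1716 = 4096.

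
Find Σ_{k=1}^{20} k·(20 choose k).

10485760

Differentiating (1+x)^20 and setting x=1: Σ k·C(20,k) = 20·2^19 = 10485760.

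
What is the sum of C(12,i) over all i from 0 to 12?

4096

Setting x = 1 in (1+x)^12 gives Σ C(12,i) = 2^12 = 4096.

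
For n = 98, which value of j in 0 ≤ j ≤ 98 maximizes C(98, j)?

49

C(98,j) is maximized at j = 98/2 = 49.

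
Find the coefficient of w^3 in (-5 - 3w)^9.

-35437500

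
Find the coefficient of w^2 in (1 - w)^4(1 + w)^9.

Coefficient of w^2 = Σ_{j} C(4,j)·(-1)^j·C(9,2-j)·1^(2-j) for j from 0 to 2.
= 36 + (-36) + 6 = 6.

6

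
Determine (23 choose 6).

100947

C(23,6) = (23·22·21·20·19·18) / 6! = 72681840 / 720 = 100947.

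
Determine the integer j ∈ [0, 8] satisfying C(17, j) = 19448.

7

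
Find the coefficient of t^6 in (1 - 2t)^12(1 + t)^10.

Coefficient of t^6 = Σ_{j} C(12,j)·(-2)^j·C(10,6-j)·1^(6-j) for j from 0 to 6.
= 210 + (-6048) + 55440 + (-211200) + 356400 + (-253440) + 59136 = 498.

498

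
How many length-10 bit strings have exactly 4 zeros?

Choose the 4 positions: C(10,4) = 210.

210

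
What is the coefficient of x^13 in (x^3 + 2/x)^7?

84

General term: C(7,j)·(x^3)^j·(2/x)^(7-j), with x-exponent 3j − 1(7−j) = 4j − 7.
Set 4j − 7 = 13: j = 5.
C(7,5) = 21; 1^5 = 1; 2^2 = 4.
Coefficient = 21 · 1 · 4 = 84.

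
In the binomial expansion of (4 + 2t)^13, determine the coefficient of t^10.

18743296

The general term is C(13,j)·(4)^j·(2t)^(13-j); the t^10 term has j = 3.
C(13,3) = 286.
Coefficient = C(13,3) · 4^3 · 2^10 = 286 · 64 · 1024 = 18743296.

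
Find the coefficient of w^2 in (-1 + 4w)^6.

240

The general term is C(6,j)·(-1)^j·(4w)^(6-j); the w^2 term has j = 4.
C(6,4) = 15.
Coefficient = C(6,4) · 4^2 = 15 · 16 = 240.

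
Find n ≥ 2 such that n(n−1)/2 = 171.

19

n(n−1)/2 = 171 ⇒ n(n−1) = 342. Since 19·18 = 342, n = 19.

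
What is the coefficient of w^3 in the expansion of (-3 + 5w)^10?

-32805000

The general term is C(10,j)·(-3)^j·(5w)^(10-j); the w^3 term has j = 7.
C(10,7) = 120.
Coefficient = C(10,7) · (-3)^7 · 5^3 = 120 · (-2187) · 125 = -32805000.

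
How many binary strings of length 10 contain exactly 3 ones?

Choose the 3 positions: C(10,3) = 120.

120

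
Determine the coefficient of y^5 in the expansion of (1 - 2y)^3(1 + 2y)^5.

192

Coefficient of y^5 = Σ_{j} C(3,j)·(-2)^j·C(5,5-j)·2^(5-j) for j from 0 to 3.
= 32 + (-480) + 960 + (-320) = 192.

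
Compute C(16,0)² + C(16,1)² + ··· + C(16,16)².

601080390

By Vandermonde's identity, Σ C(16,i)² = C(32,16) = 601080390.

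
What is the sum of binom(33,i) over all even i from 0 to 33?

Half of (1+1)^33 + (1−1)^33 gives the even-index sum: 2^32 = 4294967296.

4294967296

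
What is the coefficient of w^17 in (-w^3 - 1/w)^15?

General term: C(15,j)·(-w^3)^j·(-1/w)^(15-j), with w-exponent 3j − 1(15−j) = 4j − 15.
Set 4j − 15 = 17: j = 8.
C(15,8) = 6435; (-1)^8 = 1; (-1)^7 = -1.
Coefficient = 6435 · 1 · (-1) = -6435.

-6435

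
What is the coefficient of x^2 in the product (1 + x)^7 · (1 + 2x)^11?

395

Coefficient of x^2 = Σ_{j} C(7,j)·1^j·C(11,2-j)·2^(2-j) for j from 0 to 2.
= 220 + 154 + 21 = 395.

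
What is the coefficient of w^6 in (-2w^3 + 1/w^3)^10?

13440

General term: C(10,j)·(-2w^3)^j·(1/w^3)^(10-j), with w-exponent 3j − 3(10−j) = 6j − 30.
Set 6j − 30 = 6: j = 6.
C(10,6) = 210; (-2)^6 = 64; 1^4 = 1.
Coefficient = 210 · 64 · 1 = 13440.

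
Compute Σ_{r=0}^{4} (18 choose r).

4048

1 + 18 + 153 + 816 + 3060 = 4048.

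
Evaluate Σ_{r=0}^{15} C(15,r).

32768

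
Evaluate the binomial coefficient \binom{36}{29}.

8347680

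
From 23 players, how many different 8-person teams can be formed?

This is C(23,8) = 490314.

490314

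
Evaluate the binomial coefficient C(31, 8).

C(31,8) = (31·30·29·28·27·26·25·24) / 8! = 318073392000 / 40320 = 7888725.

7888725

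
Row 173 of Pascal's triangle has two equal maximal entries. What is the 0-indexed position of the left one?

86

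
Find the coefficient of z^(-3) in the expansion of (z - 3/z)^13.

General term: C(13,j)·(z)^j·(-3/z)^(13-j), with z-exponent 1j − 1(13−j) = 2j − 13.
Set 2j − 13 = -3: j = 5.
C(13,5) = 1287; 1^5 = 1; (-3)^8 = 6561.
Coefficient = 1287 · 1 · 6561 = 8444007.

8444007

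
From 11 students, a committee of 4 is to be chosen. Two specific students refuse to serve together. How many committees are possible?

294

All 4-subsets: C(11,4) = 330. Those containing both fixed elements: C(9,2) = 36.
330 − 36 = 294.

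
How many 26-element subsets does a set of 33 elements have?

4272048

C(33,26) = C(33,7) by symmetry.
C(33,7) = (33·32·31·30·29·28·27) / 7! = 21531121920 / 5040 = 4272048.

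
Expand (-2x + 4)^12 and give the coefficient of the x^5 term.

The general term is C(12,j)·(-2x)^j·(4)^(12-j); the x^5 term has j = 5.
C(12,5) = 792.
Coefficient = C(12,5) · (-2)^5 · 4^7 = 792 · (-32) · 16384 = -415236096.

-415236096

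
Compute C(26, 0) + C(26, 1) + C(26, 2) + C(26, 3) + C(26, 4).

17902

1 + 26 + 325 + 2600 + 14950 = 17902.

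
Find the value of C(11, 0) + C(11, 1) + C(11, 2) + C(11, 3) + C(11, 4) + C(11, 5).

1024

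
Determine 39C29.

635745396

C(39,29) = C(39,10) by symmetry.
C(39,10) = (39·38·37·36·35·34·33·32·31·30) / 10! = 2306992893004800 / 3628800 = 635745396.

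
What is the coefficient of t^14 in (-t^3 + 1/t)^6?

General term: C(6,j)·(-t^3)^j·(1/t)^(6-j), with t-exponent 3j − 1(6−j) = 4j − 6.
Set 4j − 6 = 14: j = 5.
C(6,5) = 6; (-1)^5 = -1; 1^1 = 1.
Coefficient = 6 · (-1) · 1 = -6.

-6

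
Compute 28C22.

376740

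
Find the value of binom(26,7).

C(26,7) = (26·25·24·23·22·21·20) / 7! = 3315312000 / 5040 = 657800.

657800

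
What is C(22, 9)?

497420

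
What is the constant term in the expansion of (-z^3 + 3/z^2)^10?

153090

General term: C(10,j)·(-z^3)^j·(3/z^2)^(10-j), with z-exponent 3j − 2(10−j) = 5j − 20.
Set 5j − 20 = 0: j = 4.
C(10,4) = 210; (-1)^4 = 1; 3^6 = 729.
Coefficient = 210 · 1 · 729 = 153090.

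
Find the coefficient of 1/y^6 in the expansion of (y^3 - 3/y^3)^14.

19702683

General term: C(14,j)·(y^3)^j·(-3/y^3)^(14-j), with y-exponent 3j − 3(14−j) = 6j − 42.
Set 6j − 42 = -6: j = 6.
C(14,6) = 3003; 1^6 = 1; (-3)^8 = 6561.
Coefficient = 3003 · 1 · 6561 = 19702683.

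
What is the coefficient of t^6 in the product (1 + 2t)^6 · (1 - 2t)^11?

6400

Coefficient of t^6 = Σ_{j} C(6,j)·2^j·C(11,6-j)·(-2)^(6-j) for j from 0 to 6.
= 29568 + (-177408) + 316800 + (-211200) + 52800 + (-4224) + 64 = 6400.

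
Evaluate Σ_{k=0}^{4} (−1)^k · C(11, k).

210

The partial alternating sum Σ_{k=0}^{4} (−1)^k C(11,k) = (−1)^4 C(10,4) = 210.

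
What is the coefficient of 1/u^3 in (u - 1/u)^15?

General term: C(15,j)·(u)^j·(-1/u)^(15-j), with u-exponent 1j − 1(15−j) = 2j − 15.
Set 2j − 15 = -3: j = 6.
C(15,6) = 5005; 1^6 = 1; (-1)^9 = -1.
Coefficient = 5005 · 1 · (-1) = -5005.

-5005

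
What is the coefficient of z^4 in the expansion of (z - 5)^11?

-25781250

The general term is C(11,j)·(z)^j·(-5)^(11-j); the z^4 term has j = 4.
C(11,4) = 330.
Coefficient = C(11,4) · (-5)^7 = 330 · (-78125) = -25781250.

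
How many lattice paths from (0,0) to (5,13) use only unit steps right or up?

8568

Each path is a sequence of 18 steps with 5 rights: C(18,5) = 8568.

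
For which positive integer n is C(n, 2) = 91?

14

n(n−1)/2 = 91 ⇒ n(n−1) = 182. Since 14·13 = 182, n = 14.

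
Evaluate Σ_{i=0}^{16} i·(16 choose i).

524288

Differentiating (1+x)^16 and setting x=1: Σ i·C(16,i) = 16·2^15 = 524288.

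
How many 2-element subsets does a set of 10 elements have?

C(10,2) = (10·9) / 2! = 90 / 2 = 45.

45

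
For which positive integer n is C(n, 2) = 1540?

n(n−1)/2 = 1540 ⇒ n(n−1) = 3080. Since 56·55 = 3080, n = 56.

56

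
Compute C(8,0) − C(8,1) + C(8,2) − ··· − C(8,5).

The partial alternating sum Σ_{k=0}^{5} (−1)^k C(8,k) = (−1)^5 C(7,5) = -21.

-21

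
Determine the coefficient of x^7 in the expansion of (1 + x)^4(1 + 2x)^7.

Coefficient of x^7 = Σ_{j} C(4,j)·1^j·C(7,7-j)·2^(7-j) for j from 0 to 4.
= 128 + 1792 + 4032 + 2240 + 280 = 8472.

8472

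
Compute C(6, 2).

15

C(6,2) = (6·5) / 2! = 30 / 2 = 15.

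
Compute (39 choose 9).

C(39,9) = (39·38·37·36·35·34·33·32·31) / 9! = 76899763100160 / 362880 = 211915132.

211915132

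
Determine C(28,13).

37442160

C(28,13) = (28·27·26·25·24·23·22·21·20·19·18·17·16) / 13! = 233153109116928000 / 6227020800 = 37442160.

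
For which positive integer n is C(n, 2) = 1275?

n(n−1)/2 = 1275 ⇒ n(n−1) = 2550. Since 51·50 = 2550, n = 51.

51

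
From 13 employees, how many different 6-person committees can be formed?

This is C(13,6) = 1716.

1716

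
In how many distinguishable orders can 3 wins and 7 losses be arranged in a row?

120

Choose positions for the wins: C(10,3) = 120.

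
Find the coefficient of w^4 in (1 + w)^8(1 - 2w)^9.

-266

Coefficient of w^4 = Σ_{j} C(8,j)·1^j·C(9,4-j)·(-2)^(4-j) for j from 0 to 4.
= 2016 + (-5376) + 4032 + (-1008) + 70 = -266.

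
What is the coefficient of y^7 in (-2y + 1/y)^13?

292864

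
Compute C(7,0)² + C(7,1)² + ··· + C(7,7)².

Σ C(7,j)² is the coefficient of x^7 in (1+x)^7(1+x)^7 = (1+x)^14, i.e. C(14,7) = 3432.

3432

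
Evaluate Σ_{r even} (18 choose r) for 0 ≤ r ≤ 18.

131072

Even-r terms of row 18 sum to 2^17 = 131072.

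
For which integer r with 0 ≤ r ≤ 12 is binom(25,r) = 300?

2

C(25,r) increases on 0 ≤ r ≤ 12. C(25,1) = 25 and C(25,2) = 300, so r = 2.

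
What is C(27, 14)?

20058300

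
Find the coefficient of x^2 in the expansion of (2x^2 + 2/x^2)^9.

General term: C(9,j)·(2x^2)^j·(2/x^2)^(9-j), with x-exponent 2j − 2(9−j) = 4j − 18.
Set 4j − 18 = 2: j = 5.
C(9,5) = 126; 2^5 = 32; 2^4 = 16.
Coefficient = 126 · 32 · 16 = 64512.

64512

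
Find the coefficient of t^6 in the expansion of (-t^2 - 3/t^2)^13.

-312741

General term: C(13,j)·(-t^2)^j·(-3/t^2)^(13-j), with t-exponent 2j − 2(13−j) = 4j − 26.
Set 4j − 26 = 6: j = 8.
C(13,8) = 1287; (-1)^8 = 1; (-3)^5 = -243.
Coefficient = 1287 · 1 · (-243) = -312741.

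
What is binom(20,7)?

C(20,7) = (20·19·18·17·16·15·14) / 7! = 390700800 / 5040 = 77520.

77520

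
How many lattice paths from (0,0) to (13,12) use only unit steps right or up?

Each path is a sequence of 25 steps with 13 rights: C(25,13) = 5200300.

5200300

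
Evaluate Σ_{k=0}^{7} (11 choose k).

1816

1 + 11 + 55 + 165 + 330 + 462 + 462 + 330 = 1816.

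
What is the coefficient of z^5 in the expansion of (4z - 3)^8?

The general term is C(8,j)·(4z)^j·(-3)^(8-j); the z^5 term has j = 5.
C(8,5) = 56.
Coefficient = C(8,5) · 4^5 · (-3)^3 = 56 · 1024 · (-27) = -1548288.

-1548288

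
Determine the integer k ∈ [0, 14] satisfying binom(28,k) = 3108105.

8

C(28,k) increases on 0 ≤ k ≤ 14. C(28,7) = 1184040 and C(28,8) = 3108105, so k = 8.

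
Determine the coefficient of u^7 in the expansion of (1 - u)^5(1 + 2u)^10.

-180

Coefficient of u^7 = Σ_{j} C(5,j)·(-1)^j·C(10,7-j)·2^(7-j) for j from 0 to 5.
= 15360 + (-67200) + 80640 + (-33600) + 4800 + (-180) = -180.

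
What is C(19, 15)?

3876

C(19,15) = C(19,4) by symmetry.
C(19,4) = (19·18·17·16) / 4! = 93024 / 24 = 3876.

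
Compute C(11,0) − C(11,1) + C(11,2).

The partial alternating sum Σ_{k=0}^{2} (−1)^k C(11,k) = (−1)^2 C(10,2) = 45.

45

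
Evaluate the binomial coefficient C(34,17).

C(34,17) = (34·33·32·31·30·29·28·27·26·25·24·23·22·21·20·19·18) / 17! = 830034394580628357120000 / 355687428096000 = 2333606220.

2333606220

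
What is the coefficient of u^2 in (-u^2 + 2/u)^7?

-560

General term: C(7,j)·(-u^2)^j·(2/u)^(7-j), with u-exponent 2j − 1(7−j) = 3j − 7.
Set 3j − 7 = 2: j = 3.
C(7,3) = 35; (-1)^3 = -1; 2^4 = 16.
Coefficient = 35 · (-1) · 16 = -560.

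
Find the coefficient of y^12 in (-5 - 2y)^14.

The general term is C(14,j)·(-5)^j·(-2y)^(14-j); the y^12 term has j = 2.
C(14,2) = 91.
Coefficient = C(14,2) · (-5)^2 · (-2)^12 = 91 · 25 · 4096 = 9318400.

9318400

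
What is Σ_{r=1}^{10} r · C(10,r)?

5120

Since r·C(10,r) = 10·C(9,r−1), the sum is 10·2^9 = 10·512 = 5120.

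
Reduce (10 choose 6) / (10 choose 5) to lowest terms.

C(n,k+1)/C(n,k) = (n−k)/(k+1) = (10−5)/(5+1) = 5/6.

5/6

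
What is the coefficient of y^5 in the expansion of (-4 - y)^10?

The general term is C(10,j)·(-4)^j·(-y)^(10-j); the y^5 term has j = 5.
C(10,5) = 252.
Coefficient = C(10,5) · (-4)^5 · (-1)^5 = 252 · (-1024) · (-1) = 258048.

258048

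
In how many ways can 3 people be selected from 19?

This is C(19,3) = 969.

969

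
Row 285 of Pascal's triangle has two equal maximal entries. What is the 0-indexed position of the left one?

For odd n = 285, C(285,r) peaks at r = (n−1)/2 and (n+1)/2; the lesser is 142.

142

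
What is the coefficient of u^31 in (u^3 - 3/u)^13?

General term: C(13,j)·(u^3)^j·(-3/u)^(13-j), with u-exponent 3j − 1(13−j) = 4j − 13.
Set 4j − 13 = 31: j = 11.
C(13,11) = 78; 1^11 = 1; (-3)^2 = 9.
Coefficient = 78 · 1 · 9 = 702.

702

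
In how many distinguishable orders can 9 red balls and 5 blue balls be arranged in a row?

Choose positions for the red balls: C(14,9) = 2002.

2002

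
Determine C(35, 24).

417225900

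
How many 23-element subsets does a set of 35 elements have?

834451800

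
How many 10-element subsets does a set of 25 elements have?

3268760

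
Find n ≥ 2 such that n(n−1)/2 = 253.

n(n−1)/2 = 253 ⇒ n(n−1) = 506. Since 23·22 = 506, n = 23.

23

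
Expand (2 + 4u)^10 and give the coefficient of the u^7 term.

The general term is C(10,j)·(2)^j·(4u)^(10-j); the u^7 term has j = 3.
C(10,3) = 120.
Coefficient = C(10,3) · 2^3 · 4^7 = 120 · 8 · 16384 = 15728640.

15728640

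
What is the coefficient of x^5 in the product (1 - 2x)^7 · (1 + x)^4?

Coefficient of x^5 = Σ_{j} C(7,j)·(-2)^j·C(4,5-j)·1^(5-j) for j from 1 to 5.
= (-14) + 336 + (-1680) + 2240 + (-672) = 210.

210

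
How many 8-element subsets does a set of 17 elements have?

24310

C(17,8) = (17·16·15·14·13·12·11·10) / 8! = 980179200 / 40320 = 24310.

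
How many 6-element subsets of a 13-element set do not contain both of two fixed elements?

All 6-subsets: C(13,6) = 1716. Those containing both fixed elements: C(11,4) = 330.
1716 − 330 = 1386.

1386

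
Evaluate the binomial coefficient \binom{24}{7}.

346104

C(24,7) = (24·23·22·21·20·19·18) / 7! = 1744364160 / 5040 = 346104.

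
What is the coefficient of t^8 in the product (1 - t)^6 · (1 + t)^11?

Coefficient of t^8 = Σ_{j} C(6,j)·(-1)^j·C(11,8-j)·1^(8-j) for j from 0 to 6.
= 165 + (-1980) + 6930 + (-9240) + 4950 + (-990) + 55 = -110.

-110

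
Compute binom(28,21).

1184040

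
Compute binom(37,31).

2324784

C(37,31) = C(37,6) by symmetry.
C(37,6) = (37·36·35·34·33·32) / 6! = 1673844480 / 720 = 2324784.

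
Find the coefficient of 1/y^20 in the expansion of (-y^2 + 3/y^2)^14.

General term: C(14,j)·(-y^2)^j·(3/y^2)^(14-j), with y-exponent 2j − 2(14−j) = 4j − 28.
Set 4j − 28 = -20: j = 2.
C(14,2) = 91; (-1)^2 = 1; 3^12 = 531441.
Coefficient = 91 · 1 · 531441 = 48361131.

48361131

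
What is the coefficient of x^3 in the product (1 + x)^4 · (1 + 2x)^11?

2336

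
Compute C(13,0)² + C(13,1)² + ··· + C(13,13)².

10400600

Σ C(13,j)² is the coefficient of x^13 in (1+x)^13(1+x)^13 = (1+x)^26, i.e. C(26,13) = 10400600.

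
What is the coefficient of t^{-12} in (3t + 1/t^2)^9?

General term: C(9,j)·(3t)^j·(1/t^2)^(9-j), with t-exponent 1j − 2(9−j) = 3j − 18.
Set 3j − 18 = -12: j = 2.
C(9,2) = 36; 3^2 = 9; 1^7 = 1.
Coefficient = 36 · 9 · 1 = 324.

324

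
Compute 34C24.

C(34,24) = C(34,10) by symmetry.
C(34,10) = (34·33·32·31·30·29·28·27·26·25) / 10! = 475837794432000 / 3628800 = 131128140.

131128140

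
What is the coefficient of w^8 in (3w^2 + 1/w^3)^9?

General term: C(9,j)·(3w^2)^j·(1/w^3)^(9-j), with w-exponent 2j − 3(9−j) = 5j − 27.
Set 5j − 27 = 8: j = 7.
C(9,7) = 36; 3^7 = 2187; 1^2 = 1.
Coefficient = 36 · 2187 · 1 = 78732.

78732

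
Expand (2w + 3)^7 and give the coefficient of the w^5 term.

The general term is C(7,j)·(2w)^j·(3)^(7-j); the w^5 term has j = 5.
C(7,5) = 21.
Coefficient = C(7,5) · 2^5 · 3^2 = 21 · 32 · 9 = 6048.

6048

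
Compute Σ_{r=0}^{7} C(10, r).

968

1 + 10 + 45 + 120 + 210 + 252 + 210 + 120 = 968.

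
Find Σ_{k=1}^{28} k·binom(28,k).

3758096384

Differentiating (1+x)^28 and setting x=1: Σ k·C(28,k) = 28·2^27 = 3758096384.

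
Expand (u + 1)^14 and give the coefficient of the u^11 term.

364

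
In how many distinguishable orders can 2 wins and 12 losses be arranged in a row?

Choose positions for the wins: C(14,2) = 91.

91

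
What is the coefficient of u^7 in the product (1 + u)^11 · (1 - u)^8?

Coefficient of u^7 = Σ_{j} C(11,j)·1^j·C(8,7-j)·(-1)^(7-j) for j from 0 to 7.
= (-8) + 308 + (-3080) + 11550 + (-18480) + 12936 + (-3696) + 330 = -140.

-140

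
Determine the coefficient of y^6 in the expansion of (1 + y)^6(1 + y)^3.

84

(1 + y)^6(1 + y)^3 = (1 + y)^9, so the coefficient of y^6 is C(9,6)·1^6 = 84·1 = 84.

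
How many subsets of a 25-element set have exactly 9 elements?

2042975

Choose the 9 positions: C(25,9) = 2042975.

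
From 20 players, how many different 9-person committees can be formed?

This is C(20,9) = 167960.

167960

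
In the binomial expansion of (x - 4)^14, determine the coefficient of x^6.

The general term is C(14,j)·(x)^j·(-4)^(14-j); the x^6 term has j = 6.
C(14,6) = 3003.
Coefficient = C(14,6) · (-4)^8 = 3003 · 65536 = 196804608.

196804608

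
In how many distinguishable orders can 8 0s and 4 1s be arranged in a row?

495

Choose positions for the 0s: C(12,8) = 495.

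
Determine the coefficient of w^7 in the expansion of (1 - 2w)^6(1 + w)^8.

408

Coefficient of w^7 = Σ_{j} C(6,j)·(-2)^j·C(8,7-j)·1^(7-j) for j from 0 to 6.
= 8 + (-336) + 3360 + (-11200) + 13440 + (-5376) + 512 = 408.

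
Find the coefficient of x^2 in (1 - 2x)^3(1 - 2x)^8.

Coefficient of x^2 = Σ_{j} C(3,j)·(-2)^j·C(8,2-j)·(-2)^(2-j) for j from 0 to 2.
= 112 + 96 + 12 = 220.

220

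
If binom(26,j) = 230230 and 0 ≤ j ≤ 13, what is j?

6

C(26,j) increases on 0 ≤ j ≤ 13. C(26,5) = 65780 and C(26,6) = 230230, so j = 6.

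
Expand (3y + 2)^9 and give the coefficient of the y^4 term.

326592

The general term is C(9,j)·(3y)^j·(2)^(9-j); the y^4 term has j = 4.
C(9,4) = 126.
Coefficient = C(9,4) · 3^4 · 2^5 = 126 · 81 · 32 = 326592.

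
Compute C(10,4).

210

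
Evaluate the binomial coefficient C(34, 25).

C(34,25) = C(34,9) by symmetry.
C(34,9) = (34·33·32·31·30·29·28·27·26) / 9! = 19033511777280 / 362880 = 52451256.

52451256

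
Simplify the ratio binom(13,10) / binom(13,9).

2/5

C(n,k+1)/C(n,k) = (n−k)/(k+1) = (13−9)/(9+1) = 4/10 = 2/5.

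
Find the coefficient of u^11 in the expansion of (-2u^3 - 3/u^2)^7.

General term: C(7,j)·(-2u^3)^j·(-3/u^2)^(7-j), with u-exponent 3j − 2(7−j) = 5j − 14.
Set 5j − 14 = 11: j = 5.
C(7,5) = 21; (-2)^5 = -32; (-3)^2 = 9.
Coefficient = 21 · (-32) · 9 = -6048.

-6048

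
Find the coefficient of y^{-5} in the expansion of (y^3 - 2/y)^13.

General term: C(13,j)·(y^3)^j·(-2/y)^(13-j), with y-exponent 3j − 1(13−j) = 4j − 13.
Set 4j − 13 = -5: j = 2.
C(13,2) = 78; 1^2 = 1; (-2)^11 = -2048.
Coefficient = 78 · 1 · (-2048) = -159744.

-159744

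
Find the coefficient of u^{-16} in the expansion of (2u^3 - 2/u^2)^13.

-638976

General term: C(13,j)·(2u^3)^j·(-2/u^2)^(13-j), with u-exponent 3j − 2(13−j) = 5j − 26.
Set 5j − 26 = -16: j = 2.
C(13,2) = 78; 2^2 = 4; (-2)^11 = -2048.
Coefficient = 78 · 4 · (-2048) = -638976.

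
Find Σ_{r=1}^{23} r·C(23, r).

96468992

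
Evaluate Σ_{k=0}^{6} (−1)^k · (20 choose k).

27132

The partial alternating sum Σ_{k=0}^{6} (−1)^k C(20,k) = (−1)^6 C(19,6) = 27132.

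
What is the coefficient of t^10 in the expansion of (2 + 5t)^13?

22343750000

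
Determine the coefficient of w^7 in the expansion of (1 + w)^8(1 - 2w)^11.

Coefficient of w^7 = Σ_{j} C(8,j)·1^j·C(11,7-j)·(-2)^(7-j) for j from 0 to 7.
= (-42240) + 236544 + (-413952) + 295680 + (-92400) + 12320 + (-616) + 8 = -4656.

-4656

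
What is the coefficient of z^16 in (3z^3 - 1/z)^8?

General term: C(8,j)·(3z^3)^j·(-1/z)^(8-j), with z-exponent 3j − 1(8−j) = 4j − 8.
Set 4j − 8 = 16: j = 6.
C(8,6) = 28; 3^6 = 729; (-1)^2 = 1.
Coefficient = 28 · 729 · 1 = 20412.

20412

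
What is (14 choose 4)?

1001

C(14,4) = (14·13·12·11) / 4! = 24024 / 24 = 1001.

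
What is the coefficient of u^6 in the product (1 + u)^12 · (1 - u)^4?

Coefficient of u^6 = Σ_{j} C(12,j)·1^j·C(4,6-j)·(-1)^(6-j) for j from 2 to 6.
= 66 + (-880) + 2970 + (-3168) + 924 = -88.

-88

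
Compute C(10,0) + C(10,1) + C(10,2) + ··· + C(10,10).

The entries of row 10 sum to 2^10 = 1024.

1024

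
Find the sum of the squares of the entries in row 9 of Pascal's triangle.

48620

Σ C(9,i)² is the coefficient of x^9 in (1+x)^9(1+x)^9 = (1+x)^18, i.e. C(18,9) = 48620.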